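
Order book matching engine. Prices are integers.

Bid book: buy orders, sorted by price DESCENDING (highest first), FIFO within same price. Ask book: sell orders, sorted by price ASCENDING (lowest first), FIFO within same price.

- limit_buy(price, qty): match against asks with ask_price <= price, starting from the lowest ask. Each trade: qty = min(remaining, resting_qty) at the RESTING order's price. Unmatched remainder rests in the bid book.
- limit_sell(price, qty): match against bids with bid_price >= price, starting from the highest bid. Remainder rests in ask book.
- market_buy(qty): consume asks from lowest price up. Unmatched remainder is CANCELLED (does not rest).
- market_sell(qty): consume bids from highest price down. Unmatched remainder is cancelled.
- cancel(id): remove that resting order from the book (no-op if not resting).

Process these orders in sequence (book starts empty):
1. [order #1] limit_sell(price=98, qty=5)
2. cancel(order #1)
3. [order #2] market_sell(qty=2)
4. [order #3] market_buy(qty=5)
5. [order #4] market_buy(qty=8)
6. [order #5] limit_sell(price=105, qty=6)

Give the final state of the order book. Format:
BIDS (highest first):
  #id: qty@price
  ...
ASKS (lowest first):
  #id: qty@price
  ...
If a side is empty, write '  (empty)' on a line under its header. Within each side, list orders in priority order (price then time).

After op 1 [order #1] limit_sell(price=98, qty=5): fills=none; bids=[-] asks=[#1:5@98]
After op 2 cancel(order #1): fills=none; bids=[-] asks=[-]
After op 3 [order #2] market_sell(qty=2): fills=none; bids=[-] asks=[-]
After op 4 [order #3] market_buy(qty=5): fills=none; bids=[-] asks=[-]
After op 5 [order #4] market_buy(qty=8): fills=none; bids=[-] asks=[-]
After op 6 [order #5] limit_sell(price=105, qty=6): fills=none; bids=[-] asks=[#5:6@105]

Answer: BIDS (highest first):
  (empty)
ASKS (lowest first):
  #5: 6@105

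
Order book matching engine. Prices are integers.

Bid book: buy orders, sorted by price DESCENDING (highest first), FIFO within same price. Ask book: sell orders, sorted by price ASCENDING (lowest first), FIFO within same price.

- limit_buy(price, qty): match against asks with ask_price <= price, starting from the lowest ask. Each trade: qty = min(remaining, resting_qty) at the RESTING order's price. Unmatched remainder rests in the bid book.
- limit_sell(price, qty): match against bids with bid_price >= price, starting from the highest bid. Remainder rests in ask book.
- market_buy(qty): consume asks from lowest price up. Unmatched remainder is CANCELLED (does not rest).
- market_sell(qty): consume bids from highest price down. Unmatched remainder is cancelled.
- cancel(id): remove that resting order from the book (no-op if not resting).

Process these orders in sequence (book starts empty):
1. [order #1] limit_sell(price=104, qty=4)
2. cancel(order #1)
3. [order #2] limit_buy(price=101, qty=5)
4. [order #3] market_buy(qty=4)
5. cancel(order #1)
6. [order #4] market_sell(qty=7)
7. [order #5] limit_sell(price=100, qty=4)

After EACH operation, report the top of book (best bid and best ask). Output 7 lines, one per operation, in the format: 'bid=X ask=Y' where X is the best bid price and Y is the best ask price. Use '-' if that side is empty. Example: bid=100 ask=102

Answer: bid=- ask=104
bid=- ask=-
bid=101 ask=-
bid=101 ask=-
bid=101 ask=-
bid=- ask=-
bid=- ask=100

Derivation:
After op 1 [order #1] limit_sell(price=104, qty=4): fills=none; bids=[-] asks=[#1:4@104]
After op 2 cancel(order #1): fills=none; bids=[-] asks=[-]
After op 3 [order #2] limit_buy(price=101, qty=5): fills=none; bids=[#2:5@101] asks=[-]
After op 4 [order #3] market_buy(qty=4): fills=none; bids=[#2:5@101] asks=[-]
After op 5 cancel(order #1): fills=none; bids=[#2:5@101] asks=[-]
After op 6 [order #4] market_sell(qty=7): fills=#2x#4:5@101; bids=[-] asks=[-]
After op 7 [order #5] limit_sell(price=100, qty=4): fills=none; bids=[-] asks=[#5:4@100]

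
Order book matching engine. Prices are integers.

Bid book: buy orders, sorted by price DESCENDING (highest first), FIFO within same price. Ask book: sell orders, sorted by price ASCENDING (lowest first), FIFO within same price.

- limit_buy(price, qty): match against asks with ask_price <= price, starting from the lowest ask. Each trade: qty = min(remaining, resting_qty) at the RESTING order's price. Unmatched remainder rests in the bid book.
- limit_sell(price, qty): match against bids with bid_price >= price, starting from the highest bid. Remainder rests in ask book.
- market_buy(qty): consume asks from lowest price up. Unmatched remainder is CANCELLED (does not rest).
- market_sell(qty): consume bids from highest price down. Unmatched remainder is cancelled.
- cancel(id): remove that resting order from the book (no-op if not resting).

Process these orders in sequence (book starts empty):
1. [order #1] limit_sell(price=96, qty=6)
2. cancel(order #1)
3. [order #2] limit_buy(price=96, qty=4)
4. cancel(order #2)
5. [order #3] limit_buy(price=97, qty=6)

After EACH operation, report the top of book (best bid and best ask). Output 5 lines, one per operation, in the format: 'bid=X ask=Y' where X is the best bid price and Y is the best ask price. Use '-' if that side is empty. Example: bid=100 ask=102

Answer: bid=- ask=96
bid=- ask=-
bid=96 ask=-
bid=- ask=-
bid=97 ask=-

Derivation:
After op 1 [order #1] limit_sell(price=96, qty=6): fills=none; bids=[-] asks=[#1:6@96]
After op 2 cancel(order #1): fills=none; bids=[-] asks=[-]
After op 3 [order #2] limit_buy(price=96, qty=4): fills=none; bids=[#2:4@96] asks=[-]
After op 4 cancel(order #2): fills=none; bids=[-] asks=[-]
After op 5 [order #3] limit_buy(price=97, qty=6): fills=none; bids=[#3:6@97] asks=[-]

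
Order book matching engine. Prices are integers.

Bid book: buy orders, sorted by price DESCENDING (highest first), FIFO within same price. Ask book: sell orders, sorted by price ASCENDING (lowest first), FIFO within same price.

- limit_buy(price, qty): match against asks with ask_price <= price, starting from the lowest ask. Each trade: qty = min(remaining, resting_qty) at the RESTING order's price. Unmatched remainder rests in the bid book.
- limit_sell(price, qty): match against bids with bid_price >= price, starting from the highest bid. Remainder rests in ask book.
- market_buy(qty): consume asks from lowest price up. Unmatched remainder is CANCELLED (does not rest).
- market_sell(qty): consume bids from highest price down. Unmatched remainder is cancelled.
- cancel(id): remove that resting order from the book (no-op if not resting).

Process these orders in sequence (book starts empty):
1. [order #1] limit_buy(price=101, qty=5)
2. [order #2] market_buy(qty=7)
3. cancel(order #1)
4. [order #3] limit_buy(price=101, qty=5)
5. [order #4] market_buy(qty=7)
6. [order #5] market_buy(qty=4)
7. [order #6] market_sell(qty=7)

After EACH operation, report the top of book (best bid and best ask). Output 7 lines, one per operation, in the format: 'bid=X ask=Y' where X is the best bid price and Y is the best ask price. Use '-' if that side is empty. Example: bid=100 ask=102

Answer: bid=101 ask=-
bid=101 ask=-
bid=- ask=-
bid=101 ask=-
bid=101 ask=-
bid=101 ask=-
bid=- ask=-

Derivation:
After op 1 [order #1] limit_buy(price=101, qty=5): fills=none; bids=[#1:5@101] asks=[-]
After op 2 [order #2] market_buy(qty=7): fills=none; bids=[#1:5@101] asks=[-]
After op 3 cancel(order #1): fills=none; bids=[-] asks=[-]
After op 4 [order #3] limit_buy(price=101, qty=5): fills=none; bids=[#3:5@101] asks=[-]
After op 5 [order #4] market_buy(qty=7): fills=none; bids=[#3:5@101] asks=[-]
After op 6 [order #5] market_buy(qty=4): fills=none; bids=[#3:5@101] asks=[-]
After op 7 [order #6] market_sell(qty=7): fills=#3x#6:5@101; bids=[-] asks=[-]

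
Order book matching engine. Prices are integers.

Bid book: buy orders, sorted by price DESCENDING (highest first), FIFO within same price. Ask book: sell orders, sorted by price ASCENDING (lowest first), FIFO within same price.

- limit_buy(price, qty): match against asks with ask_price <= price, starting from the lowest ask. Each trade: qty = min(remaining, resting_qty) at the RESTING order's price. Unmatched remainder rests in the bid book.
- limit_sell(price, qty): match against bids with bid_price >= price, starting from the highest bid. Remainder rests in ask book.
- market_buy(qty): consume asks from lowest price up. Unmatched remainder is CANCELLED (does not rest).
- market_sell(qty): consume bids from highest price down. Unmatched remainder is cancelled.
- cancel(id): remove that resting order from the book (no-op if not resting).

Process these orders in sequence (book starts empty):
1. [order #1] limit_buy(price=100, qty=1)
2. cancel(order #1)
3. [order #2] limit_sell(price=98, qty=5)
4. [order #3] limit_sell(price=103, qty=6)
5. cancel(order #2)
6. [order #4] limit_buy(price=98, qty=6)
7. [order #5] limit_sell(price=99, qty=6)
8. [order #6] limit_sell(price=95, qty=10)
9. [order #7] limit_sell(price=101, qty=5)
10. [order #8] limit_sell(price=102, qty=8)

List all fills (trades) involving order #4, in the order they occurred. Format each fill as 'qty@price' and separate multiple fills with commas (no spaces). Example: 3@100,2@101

After op 1 [order #1] limit_buy(price=100, qty=1): fills=none; bids=[#1:1@100] asks=[-]
After op 2 cancel(order #1): fills=none; bids=[-] asks=[-]
After op 3 [order #2] limit_sell(price=98, qty=5): fills=none; bids=[-] asks=[#2:5@98]
After op 4 [order #3] limit_sell(price=103, qty=6): fills=none; bids=[-] asks=[#2:5@98 #3:6@103]
After op 5 cancel(order #2): fills=none; bids=[-] asks=[#3:6@103]
After op 6 [order #4] limit_buy(price=98, qty=6): fills=none; bids=[#4:6@98] asks=[#3:6@103]
After op 7 [order #5] limit_sell(price=99, qty=6): fills=none; bids=[#4:6@98] asks=[#5:6@99 #3:6@103]
After op 8 [order #6] limit_sell(price=95, qty=10): fills=#4x#6:6@98; bids=[-] asks=[#6:4@95 #5:6@99 #3:6@103]
After op 9 [order #7] limit_sell(price=101, qty=5): fills=none; bids=[-] asks=[#6:4@95 #5:6@99 #7:5@101 #3:6@103]
After op 10 [order #8] limit_sell(price=102, qty=8): fills=none; bids=[-] asks=[#6:4@95 #5:6@99 #7:5@101 #8:8@102 #3:6@103]

Answer: 6@98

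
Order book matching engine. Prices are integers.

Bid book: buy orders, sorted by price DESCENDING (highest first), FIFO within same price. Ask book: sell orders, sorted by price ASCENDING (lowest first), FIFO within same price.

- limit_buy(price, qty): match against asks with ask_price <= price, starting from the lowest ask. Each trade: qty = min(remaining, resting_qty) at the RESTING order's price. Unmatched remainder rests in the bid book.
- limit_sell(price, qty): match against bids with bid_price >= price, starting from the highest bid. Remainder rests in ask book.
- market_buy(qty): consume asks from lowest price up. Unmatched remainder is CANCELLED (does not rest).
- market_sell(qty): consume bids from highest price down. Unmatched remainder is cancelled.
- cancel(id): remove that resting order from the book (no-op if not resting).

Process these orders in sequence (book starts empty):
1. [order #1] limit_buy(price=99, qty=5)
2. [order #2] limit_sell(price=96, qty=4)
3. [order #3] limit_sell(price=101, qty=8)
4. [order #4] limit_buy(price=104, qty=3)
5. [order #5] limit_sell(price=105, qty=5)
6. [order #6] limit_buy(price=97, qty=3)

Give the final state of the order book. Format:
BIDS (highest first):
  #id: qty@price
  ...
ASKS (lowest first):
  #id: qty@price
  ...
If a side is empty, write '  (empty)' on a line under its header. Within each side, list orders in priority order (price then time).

After op 1 [order #1] limit_buy(price=99, qty=5): fills=none; bids=[#1:5@99] asks=[-]
After op 2 [order #2] limit_sell(price=96, qty=4): fills=#1x#2:4@99; bids=[#1:1@99] asks=[-]
After op 3 [order #3] limit_sell(price=101, qty=8): fills=none; bids=[#1:1@99] asks=[#3:8@101]
After op 4 [order #4] limit_buy(price=104, qty=3): fills=#4x#3:3@101; bids=[#1:1@99] asks=[#3:5@101]
After op 5 [order #5] limit_sell(price=105, qty=5): fills=none; bids=[#1:1@99] asks=[#3:5@101 #5:5@105]
After op 6 [order #6] limit_buy(price=97, qty=3): fills=none; bids=[#1:1@99 #6:3@97] asks=[#3:5@101 #5:5@105]

Answer: BIDS (highest first):
  #1: 1@99
  #6: 3@97
ASKS (lowest first):
  #3: 5@101
  #5: 5@105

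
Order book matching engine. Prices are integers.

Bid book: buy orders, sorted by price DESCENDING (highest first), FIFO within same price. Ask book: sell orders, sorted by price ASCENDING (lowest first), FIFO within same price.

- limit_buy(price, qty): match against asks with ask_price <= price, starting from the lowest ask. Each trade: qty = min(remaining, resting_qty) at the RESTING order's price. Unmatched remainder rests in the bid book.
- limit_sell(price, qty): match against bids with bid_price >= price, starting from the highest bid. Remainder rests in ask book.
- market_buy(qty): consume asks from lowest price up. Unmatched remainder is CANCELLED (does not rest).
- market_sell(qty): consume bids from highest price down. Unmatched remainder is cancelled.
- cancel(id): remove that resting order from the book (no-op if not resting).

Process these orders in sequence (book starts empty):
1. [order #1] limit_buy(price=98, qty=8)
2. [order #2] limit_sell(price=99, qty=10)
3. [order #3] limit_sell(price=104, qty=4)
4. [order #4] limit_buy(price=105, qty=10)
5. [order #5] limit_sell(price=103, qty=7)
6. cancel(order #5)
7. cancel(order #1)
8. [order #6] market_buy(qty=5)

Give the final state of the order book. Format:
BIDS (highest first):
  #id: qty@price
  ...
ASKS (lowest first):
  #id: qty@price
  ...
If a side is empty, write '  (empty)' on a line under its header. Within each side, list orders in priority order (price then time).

Answer: BIDS (highest first):
  (empty)
ASKS (lowest first):
  (empty)

Derivation:
After op 1 [order #1] limit_buy(price=98, qty=8): fills=none; bids=[#1:8@98] asks=[-]
After op 2 [order #2] limit_sell(price=99, qty=10): fills=none; bids=[#1:8@98] asks=[#2:10@99]
After op 3 [order #3] limit_sell(price=104, qty=4): fills=none; bids=[#1:8@98] asks=[#2:10@99 #3:4@104]
After op 4 [order #4] limit_buy(price=105, qty=10): fills=#4x#2:10@99; bids=[#1:8@98] asks=[#3:4@104]
After op 5 [order #5] limit_sell(price=103, qty=7): fills=none; bids=[#1:8@98] asks=[#5:7@103 #3:4@104]
After op 6 cancel(order #5): fills=none; bids=[#1:8@98] asks=[#3:4@104]
After op 7 cancel(order #1): fills=none; bids=[-] asks=[#3:4@104]
After op 8 [order #6] market_buy(qty=5): fills=#6x#3:4@104; bids=[-] asks=[-]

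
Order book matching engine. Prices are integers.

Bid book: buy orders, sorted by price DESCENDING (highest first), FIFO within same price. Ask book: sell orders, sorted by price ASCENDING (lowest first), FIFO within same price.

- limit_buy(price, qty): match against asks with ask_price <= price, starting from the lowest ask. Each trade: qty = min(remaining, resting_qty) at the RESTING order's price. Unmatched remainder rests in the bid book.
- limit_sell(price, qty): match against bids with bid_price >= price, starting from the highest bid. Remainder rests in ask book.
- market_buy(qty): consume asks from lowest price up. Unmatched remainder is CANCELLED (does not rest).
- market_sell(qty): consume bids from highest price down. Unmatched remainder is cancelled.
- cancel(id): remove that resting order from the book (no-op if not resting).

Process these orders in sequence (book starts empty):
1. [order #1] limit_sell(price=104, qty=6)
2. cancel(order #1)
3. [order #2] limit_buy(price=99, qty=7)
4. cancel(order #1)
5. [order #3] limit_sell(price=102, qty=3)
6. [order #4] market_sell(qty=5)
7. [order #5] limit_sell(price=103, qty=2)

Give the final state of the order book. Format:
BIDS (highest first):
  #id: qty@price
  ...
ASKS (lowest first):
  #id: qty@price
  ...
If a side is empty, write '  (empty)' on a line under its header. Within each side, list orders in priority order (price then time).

Answer: BIDS (highest first):
  #2: 2@99
ASKS (lowest first):
  #3: 3@102
  #5: 2@103

Derivation:
After op 1 [order #1] limit_sell(price=104, qty=6): fills=none; bids=[-] asks=[#1:6@104]
After op 2 cancel(order #1): fills=none; bids=[-] asks=[-]
After op 3 [order #2] limit_buy(price=99, qty=7): fills=none; bids=[#2:7@99] asks=[-]
After op 4 cancel(order #1): fills=none; bids=[#2:7@99] asks=[-]
After op 5 [order #3] limit_sell(price=102, qty=3): fills=none; bids=[#2:7@99] asks=[#3:3@102]
After op 6 [order #4] market_sell(qty=5): fills=#2x#4:5@99; bids=[#2:2@99] asks=[#3:3@102]
After op 7 [order #5] limit_sell(price=103, qty=2): fills=none; bids=[#2:2@99] asks=[#3:3@102 #5:2@103]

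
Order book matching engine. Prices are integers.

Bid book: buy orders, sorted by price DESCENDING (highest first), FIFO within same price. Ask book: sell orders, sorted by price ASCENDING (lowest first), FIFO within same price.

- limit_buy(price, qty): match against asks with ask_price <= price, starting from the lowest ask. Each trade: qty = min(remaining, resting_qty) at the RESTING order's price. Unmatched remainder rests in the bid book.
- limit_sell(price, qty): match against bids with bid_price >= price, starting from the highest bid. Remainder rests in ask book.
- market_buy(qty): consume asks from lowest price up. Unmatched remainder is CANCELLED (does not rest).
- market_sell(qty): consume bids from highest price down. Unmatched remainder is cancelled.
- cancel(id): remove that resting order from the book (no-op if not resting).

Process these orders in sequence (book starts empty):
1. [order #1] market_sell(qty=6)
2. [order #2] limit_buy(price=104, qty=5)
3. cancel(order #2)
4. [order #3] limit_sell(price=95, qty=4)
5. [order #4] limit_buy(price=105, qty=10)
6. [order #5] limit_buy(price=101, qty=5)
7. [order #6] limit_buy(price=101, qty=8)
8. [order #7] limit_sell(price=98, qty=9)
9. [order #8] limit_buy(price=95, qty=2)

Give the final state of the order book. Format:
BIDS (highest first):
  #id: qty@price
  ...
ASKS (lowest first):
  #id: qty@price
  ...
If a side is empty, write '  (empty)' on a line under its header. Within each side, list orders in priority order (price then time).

After op 1 [order #1] market_sell(qty=6): fills=none; bids=[-] asks=[-]
After op 2 [order #2] limit_buy(price=104, qty=5): fills=none; bids=[#2:5@104] asks=[-]
After op 3 cancel(order #2): fills=none; bids=[-] asks=[-]
After op 4 [order #3] limit_sell(price=95, qty=4): fills=none; bids=[-] asks=[#3:4@95]
After op 5 [order #4] limit_buy(price=105, qty=10): fills=#4x#3:4@95; bids=[#4:6@105] asks=[-]
After op 6 [order #5] limit_buy(price=101, qty=5): fills=none; bids=[#4:6@105 #5:5@101] asks=[-]
After op 7 [order #6] limit_buy(price=101, qty=8): fills=none; bids=[#4:6@105 #5:5@101 #6:8@101] asks=[-]
After op 8 [order #7] limit_sell(price=98, qty=9): fills=#4x#7:6@105 #5x#7:3@101; bids=[#5:2@101 #6:8@101] asks=[-]
After op 9 [order #8] limit_buy(price=95, qty=2): fills=none; bids=[#5:2@101 #6:8@101 #8:2@95] asks=[-]

Answer: BIDS (highest first):
  #5: 2@101
  #6: 8@101
  #8: 2@95
ASKS (lowest first):
  (empty)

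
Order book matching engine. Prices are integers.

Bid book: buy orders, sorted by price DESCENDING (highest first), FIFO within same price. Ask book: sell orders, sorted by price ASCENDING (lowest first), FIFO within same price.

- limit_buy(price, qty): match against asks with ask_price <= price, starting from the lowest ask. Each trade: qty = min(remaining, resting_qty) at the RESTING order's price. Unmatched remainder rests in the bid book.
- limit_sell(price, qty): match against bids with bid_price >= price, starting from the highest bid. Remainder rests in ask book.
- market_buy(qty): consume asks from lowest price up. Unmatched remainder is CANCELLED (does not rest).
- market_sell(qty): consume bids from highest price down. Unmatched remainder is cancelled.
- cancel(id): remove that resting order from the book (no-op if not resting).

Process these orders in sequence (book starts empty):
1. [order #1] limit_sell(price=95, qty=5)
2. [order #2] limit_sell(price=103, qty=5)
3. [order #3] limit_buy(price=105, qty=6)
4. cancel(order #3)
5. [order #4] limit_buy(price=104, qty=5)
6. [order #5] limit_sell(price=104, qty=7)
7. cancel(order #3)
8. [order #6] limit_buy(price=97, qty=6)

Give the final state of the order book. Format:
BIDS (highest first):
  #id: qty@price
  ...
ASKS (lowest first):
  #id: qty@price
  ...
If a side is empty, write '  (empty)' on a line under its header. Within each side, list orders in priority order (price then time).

After op 1 [order #1] limit_sell(price=95, qty=5): fills=none; bids=[-] asks=[#1:5@95]
After op 2 [order #2] limit_sell(price=103, qty=5): fills=none; bids=[-] asks=[#1:5@95 #2:5@103]
After op 3 [order #3] limit_buy(price=105, qty=6): fills=#3x#1:5@95 #3x#2:1@103; bids=[-] asks=[#2:4@103]
After op 4 cancel(order #3): fills=none; bids=[-] asks=[#2:4@103]
After op 5 [order #4] limit_buy(price=104, qty=5): fills=#4x#2:4@103; bids=[#4:1@104] asks=[-]
After op 6 [order #5] limit_sell(price=104, qty=7): fills=#4x#5:1@104; bids=[-] asks=[#5:6@104]
After op 7 cancel(order #3): fills=none; bids=[-] asks=[#5:6@104]
After op 8 [order #6] limit_buy(price=97, qty=6): fills=none; bids=[#6:6@97] asks=[#5:6@104]

Answer: BIDS (highest first):
  #6: 6@97
ASKS (lowest first):
  #5: 6@104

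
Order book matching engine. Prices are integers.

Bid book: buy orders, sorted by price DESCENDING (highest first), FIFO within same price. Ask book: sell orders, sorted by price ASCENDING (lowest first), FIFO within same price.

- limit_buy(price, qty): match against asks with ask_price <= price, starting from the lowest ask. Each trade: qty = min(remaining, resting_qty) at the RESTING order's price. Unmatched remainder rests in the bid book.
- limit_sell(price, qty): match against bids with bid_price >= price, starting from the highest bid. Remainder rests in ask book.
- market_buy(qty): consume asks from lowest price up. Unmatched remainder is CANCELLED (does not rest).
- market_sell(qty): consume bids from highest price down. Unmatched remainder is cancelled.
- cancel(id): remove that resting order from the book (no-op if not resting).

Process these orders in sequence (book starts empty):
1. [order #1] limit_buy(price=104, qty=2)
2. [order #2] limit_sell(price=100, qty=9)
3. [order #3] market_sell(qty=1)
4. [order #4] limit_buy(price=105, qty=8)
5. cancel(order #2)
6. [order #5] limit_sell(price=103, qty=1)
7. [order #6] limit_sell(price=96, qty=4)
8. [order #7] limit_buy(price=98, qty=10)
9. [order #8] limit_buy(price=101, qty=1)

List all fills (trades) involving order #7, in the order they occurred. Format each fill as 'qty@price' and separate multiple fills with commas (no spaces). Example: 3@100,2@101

After op 1 [order #1] limit_buy(price=104, qty=2): fills=none; bids=[#1:2@104] asks=[-]
After op 2 [order #2] limit_sell(price=100, qty=9): fills=#1x#2:2@104; bids=[-] asks=[#2:7@100]
After op 3 [order #3] market_sell(qty=1): fills=none; bids=[-] asks=[#2:7@100]
After op 4 [order #4] limit_buy(price=105, qty=8): fills=#4x#2:7@100; bids=[#4:1@105] asks=[-]
After op 5 cancel(order #2): fills=none; bids=[#4:1@105] asks=[-]
After op 6 [order #5] limit_sell(price=103, qty=1): fills=#4x#5:1@105; bids=[-] asks=[-]
After op 7 [order #6] limit_sell(price=96, qty=4): fills=none; bids=[-] asks=[#6:4@96]
After op 8 [order #7] limit_buy(price=98, qty=10): fills=#7x#6:4@96; bids=[#7:6@98] asks=[-]
After op 9 [order #8] limit_buy(price=101, qty=1): fills=none; bids=[#8:1@101 #7:6@98] asks=[-]

Answer: 4@96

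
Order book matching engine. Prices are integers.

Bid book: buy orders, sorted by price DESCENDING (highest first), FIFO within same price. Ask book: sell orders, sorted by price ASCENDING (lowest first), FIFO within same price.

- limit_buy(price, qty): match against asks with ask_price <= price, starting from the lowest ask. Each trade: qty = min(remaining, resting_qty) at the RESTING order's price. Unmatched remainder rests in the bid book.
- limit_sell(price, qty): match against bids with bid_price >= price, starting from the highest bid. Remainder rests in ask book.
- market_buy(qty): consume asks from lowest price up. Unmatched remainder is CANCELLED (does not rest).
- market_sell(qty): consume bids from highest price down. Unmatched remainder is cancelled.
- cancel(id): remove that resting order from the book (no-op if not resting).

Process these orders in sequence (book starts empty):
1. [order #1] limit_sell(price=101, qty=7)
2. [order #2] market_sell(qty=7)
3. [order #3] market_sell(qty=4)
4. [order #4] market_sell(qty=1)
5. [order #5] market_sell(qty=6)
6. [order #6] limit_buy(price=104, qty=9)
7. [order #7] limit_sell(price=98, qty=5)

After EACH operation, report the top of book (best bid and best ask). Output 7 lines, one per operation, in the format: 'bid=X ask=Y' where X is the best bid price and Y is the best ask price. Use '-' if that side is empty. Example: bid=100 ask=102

Answer: bid=- ask=101
bid=- ask=101
bid=- ask=101
bid=- ask=101
bid=- ask=101
bid=104 ask=-
bid=- ask=98

Derivation:
After op 1 [order #1] limit_sell(price=101, qty=7): fills=none; bids=[-] asks=[#1:7@101]
After op 2 [order #2] market_sell(qty=7): fills=none; bids=[-] asks=[#1:7@101]
After op 3 [order #3] market_sell(qty=4): fills=none; bids=[-] asks=[#1:7@101]
After op 4 [order #4] market_sell(qty=1): fills=none; bids=[-] asks=[#1:7@101]
After op 5 [order #5] market_sell(qty=6): fills=none; bids=[-] asks=[#1:7@101]
After op 6 [order #6] limit_buy(price=104, qty=9): fills=#6x#1:7@101; bids=[#6:2@104] asks=[-]
After op 7 [order #7] limit_sell(price=98, qty=5): fills=#6x#7:2@104; bids=[-] asks=[#7:3@98]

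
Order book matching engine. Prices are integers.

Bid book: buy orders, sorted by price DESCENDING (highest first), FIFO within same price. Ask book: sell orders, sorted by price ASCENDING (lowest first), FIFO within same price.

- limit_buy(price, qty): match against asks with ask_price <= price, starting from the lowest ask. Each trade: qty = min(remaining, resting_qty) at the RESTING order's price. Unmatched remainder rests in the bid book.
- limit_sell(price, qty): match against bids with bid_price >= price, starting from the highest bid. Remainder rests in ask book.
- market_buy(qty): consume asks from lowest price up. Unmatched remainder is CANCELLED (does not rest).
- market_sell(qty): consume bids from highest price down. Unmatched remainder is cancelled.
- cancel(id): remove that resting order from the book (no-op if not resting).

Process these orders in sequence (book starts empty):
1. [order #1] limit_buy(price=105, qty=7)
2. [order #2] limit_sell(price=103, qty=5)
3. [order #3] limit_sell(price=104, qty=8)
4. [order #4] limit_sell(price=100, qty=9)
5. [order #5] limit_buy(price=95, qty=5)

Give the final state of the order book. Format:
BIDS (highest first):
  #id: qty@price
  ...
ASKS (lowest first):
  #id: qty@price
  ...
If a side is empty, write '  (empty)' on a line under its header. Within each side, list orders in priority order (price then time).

After op 1 [order #1] limit_buy(price=105, qty=7): fills=none; bids=[#1:7@105] asks=[-]
After op 2 [order #2] limit_sell(price=103, qty=5): fills=#1x#2:5@105; bids=[#1:2@105] asks=[-]
After op 3 [order #3] limit_sell(price=104, qty=8): fills=#1x#3:2@105; bids=[-] asks=[#3:6@104]
After op 4 [order #4] limit_sell(price=100, qty=9): fills=none; bids=[-] asks=[#4:9@100 #3:6@104]
After op 5 [order #5] limit_buy(price=95, qty=5): fills=none; bids=[#5:5@95] asks=[#4:9@100 #3:6@104]

Answer: BIDS (highest first):
  #5: 5@95
ASKS (lowest first):
  #4: 9@100
  #3: 6@104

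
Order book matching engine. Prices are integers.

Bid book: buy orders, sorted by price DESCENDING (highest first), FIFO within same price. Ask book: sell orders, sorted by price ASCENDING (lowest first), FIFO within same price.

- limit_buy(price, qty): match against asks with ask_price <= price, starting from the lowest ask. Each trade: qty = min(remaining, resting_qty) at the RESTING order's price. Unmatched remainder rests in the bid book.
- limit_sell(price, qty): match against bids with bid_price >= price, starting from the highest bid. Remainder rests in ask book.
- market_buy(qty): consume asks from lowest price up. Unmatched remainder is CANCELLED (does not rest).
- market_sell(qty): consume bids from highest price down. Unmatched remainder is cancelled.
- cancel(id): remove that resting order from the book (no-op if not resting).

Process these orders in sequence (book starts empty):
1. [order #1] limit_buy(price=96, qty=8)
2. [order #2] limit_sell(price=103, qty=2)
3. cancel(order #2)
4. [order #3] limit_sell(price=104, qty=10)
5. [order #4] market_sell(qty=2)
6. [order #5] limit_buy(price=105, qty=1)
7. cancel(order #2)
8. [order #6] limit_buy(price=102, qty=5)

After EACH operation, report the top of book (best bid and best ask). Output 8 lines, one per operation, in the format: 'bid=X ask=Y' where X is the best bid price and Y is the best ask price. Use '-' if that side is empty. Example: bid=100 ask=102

Answer: bid=96 ask=-
bid=96 ask=103
bid=96 ask=-
bid=96 ask=104
bid=96 ask=104
bid=96 ask=104
bid=96 ask=104
bid=102 ask=104

Derivation:
After op 1 [order #1] limit_buy(price=96, qty=8): fills=none; bids=[#1:8@96] asks=[-]
After op 2 [order #2] limit_sell(price=103, qty=2): fills=none; bids=[#1:8@96] asks=[#2:2@103]
After op 3 cancel(order #2): fills=none; bids=[#1:8@96] asks=[-]
After op 4 [order #3] limit_sell(price=104, qty=10): fills=none; bids=[#1:8@96] asks=[#3:10@104]
After op 5 [order #4] market_sell(qty=2): fills=#1x#4:2@96; bids=[#1:6@96] asks=[#3:10@104]
After op 6 [order #5] limit_buy(price=105, qty=1): fills=#5x#3:1@104; bids=[#1:6@96] asks=[#3:9@104]
After op 7 cancel(order #2): fills=none; bids=[#1:6@96] asks=[#3:9@104]
After op 8 [order #6] limit_buy(price=102, qty=5): fills=none; bids=[#6:5@102 #1:6@96] asks=[#3:9@104]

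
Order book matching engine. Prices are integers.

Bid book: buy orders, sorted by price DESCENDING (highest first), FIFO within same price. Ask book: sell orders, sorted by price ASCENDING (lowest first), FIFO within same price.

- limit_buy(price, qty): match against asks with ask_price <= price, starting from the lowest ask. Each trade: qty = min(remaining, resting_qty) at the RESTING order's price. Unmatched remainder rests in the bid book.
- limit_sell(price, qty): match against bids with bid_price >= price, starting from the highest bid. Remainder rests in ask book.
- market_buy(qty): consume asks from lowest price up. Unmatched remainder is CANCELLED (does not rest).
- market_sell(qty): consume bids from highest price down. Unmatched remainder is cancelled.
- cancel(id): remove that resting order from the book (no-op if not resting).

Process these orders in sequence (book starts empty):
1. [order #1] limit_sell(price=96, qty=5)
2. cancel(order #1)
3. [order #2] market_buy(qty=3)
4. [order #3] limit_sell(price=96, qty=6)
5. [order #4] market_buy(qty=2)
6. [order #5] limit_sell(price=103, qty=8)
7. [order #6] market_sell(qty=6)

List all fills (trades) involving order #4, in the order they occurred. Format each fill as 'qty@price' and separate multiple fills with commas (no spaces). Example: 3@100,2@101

After op 1 [order #1] limit_sell(price=96, qty=5): fills=none; bids=[-] asks=[#1:5@96]
After op 2 cancel(order #1): fills=none; bids=[-] asks=[-]
After op 3 [order #2] market_buy(qty=3): fills=none; bids=[-] asks=[-]
After op 4 [order #3] limit_sell(price=96, qty=6): fills=none; bids=[-] asks=[#3:6@96]
After op 5 [order #4] market_buy(qty=2): fills=#4x#3:2@96; bids=[-] asks=[#3:4@96]
After op 6 [order #5] limit_sell(price=103, qty=8): fills=none; bids=[-] asks=[#3:4@96 #5:8@103]
After op 7 [order #6] market_sell(qty=6): fills=none; bids=[-] asks=[#3:4@96 #5:8@103]

Answer: 2@96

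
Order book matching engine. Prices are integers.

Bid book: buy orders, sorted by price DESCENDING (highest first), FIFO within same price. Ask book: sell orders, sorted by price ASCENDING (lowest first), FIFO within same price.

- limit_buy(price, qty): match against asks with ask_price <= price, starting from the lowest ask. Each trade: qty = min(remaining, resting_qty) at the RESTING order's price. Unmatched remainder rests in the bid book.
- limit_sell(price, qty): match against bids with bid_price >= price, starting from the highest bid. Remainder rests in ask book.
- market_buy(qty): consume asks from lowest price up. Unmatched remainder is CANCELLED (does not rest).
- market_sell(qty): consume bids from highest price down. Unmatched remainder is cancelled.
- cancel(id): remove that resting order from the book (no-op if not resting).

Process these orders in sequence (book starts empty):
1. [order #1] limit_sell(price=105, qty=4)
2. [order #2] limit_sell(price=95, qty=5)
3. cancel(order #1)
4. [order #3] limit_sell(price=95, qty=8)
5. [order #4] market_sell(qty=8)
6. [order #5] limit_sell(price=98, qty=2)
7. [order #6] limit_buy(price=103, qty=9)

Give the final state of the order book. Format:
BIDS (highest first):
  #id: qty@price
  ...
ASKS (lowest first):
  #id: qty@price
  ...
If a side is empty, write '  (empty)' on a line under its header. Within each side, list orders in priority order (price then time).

Answer: BIDS (highest first):
  (empty)
ASKS (lowest first):
  #3: 4@95
  #5: 2@98

Derivation:
After op 1 [order #1] limit_sell(price=105, qty=4): fills=none; bids=[-] asks=[#1:4@105]
After op 2 [order #2] limit_sell(price=95, qty=5): fills=none; bids=[-] asks=[#2:5@95 #1:4@105]
After op 3 cancel(order #1): fills=none; bids=[-] asks=[#2:5@95]
After op 4 [order #3] limit_sell(price=95, qty=8): fills=none; bids=[-] asks=[#2:5@95 #3:8@95]
After op 5 [order #4] market_sell(qty=8): fills=none; bids=[-] asks=[#2:5@95 #3:8@95]
After op 6 [order #5] limit_sell(price=98, qty=2): fills=none; bids=[-] asks=[#2:5@95 #3:8@95 #5:2@98]
After op 7 [order #6] limit_buy(price=103, qty=9): fills=#6x#2:5@95 #6x#3:4@95; bids=[-] asks=[#3:4@95 #5:2@98]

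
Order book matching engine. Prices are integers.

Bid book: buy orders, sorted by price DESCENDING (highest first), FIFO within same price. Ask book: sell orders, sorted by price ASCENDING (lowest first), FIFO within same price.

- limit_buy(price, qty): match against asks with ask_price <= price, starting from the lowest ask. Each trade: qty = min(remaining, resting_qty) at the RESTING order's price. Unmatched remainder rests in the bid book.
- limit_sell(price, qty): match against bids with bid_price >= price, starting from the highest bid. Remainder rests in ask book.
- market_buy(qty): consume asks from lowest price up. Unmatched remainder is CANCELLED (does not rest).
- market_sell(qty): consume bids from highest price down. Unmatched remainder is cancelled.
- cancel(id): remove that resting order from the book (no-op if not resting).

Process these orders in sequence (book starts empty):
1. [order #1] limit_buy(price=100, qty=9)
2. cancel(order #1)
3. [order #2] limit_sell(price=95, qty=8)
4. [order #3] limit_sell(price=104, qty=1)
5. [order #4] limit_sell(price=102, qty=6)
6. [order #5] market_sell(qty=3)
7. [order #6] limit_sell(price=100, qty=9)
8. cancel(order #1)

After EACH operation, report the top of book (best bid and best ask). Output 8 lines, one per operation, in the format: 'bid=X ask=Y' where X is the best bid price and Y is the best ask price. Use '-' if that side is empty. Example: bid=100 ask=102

Answer: bid=100 ask=-
bid=- ask=-
bid=- ask=95
bid=- ask=95
bid=- ask=95
bid=- ask=95
bid=- ask=95
bid=- ask=95

Derivation:
After op 1 [order #1] limit_buy(price=100, qty=9): fills=none; bids=[#1:9@100] asks=[-]
After op 2 cancel(order #1): fills=none; bids=[-] asks=[-]
After op 3 [order #2] limit_sell(price=95, qty=8): fills=none; bids=[-] asks=[#2:8@95]
After op 4 [order #3] limit_sell(price=104, qty=1): fills=none; bids=[-] asks=[#2:8@95 #3:1@104]
After op 5 [order #4] limit_sell(price=102, qty=6): fills=none; bids=[-] asks=[#2:8@95 #4:6@102 #3:1@104]
After op 6 [order #5] market_sell(qty=3): fills=none; bids=[-] asks=[#2:8@95 #4:6@102 #3:1@104]
After op 7 [order #6] limit_sell(price=100, qty=9): fills=none; bids=[-] asks=[#2:8@95 #6:9@100 #4:6@102 #3:1@104]
After op 8 cancel(order #1): fills=none; bids=[-] asks=[#2:8@95 #6:9@100 #4:6@102 #3:1@104]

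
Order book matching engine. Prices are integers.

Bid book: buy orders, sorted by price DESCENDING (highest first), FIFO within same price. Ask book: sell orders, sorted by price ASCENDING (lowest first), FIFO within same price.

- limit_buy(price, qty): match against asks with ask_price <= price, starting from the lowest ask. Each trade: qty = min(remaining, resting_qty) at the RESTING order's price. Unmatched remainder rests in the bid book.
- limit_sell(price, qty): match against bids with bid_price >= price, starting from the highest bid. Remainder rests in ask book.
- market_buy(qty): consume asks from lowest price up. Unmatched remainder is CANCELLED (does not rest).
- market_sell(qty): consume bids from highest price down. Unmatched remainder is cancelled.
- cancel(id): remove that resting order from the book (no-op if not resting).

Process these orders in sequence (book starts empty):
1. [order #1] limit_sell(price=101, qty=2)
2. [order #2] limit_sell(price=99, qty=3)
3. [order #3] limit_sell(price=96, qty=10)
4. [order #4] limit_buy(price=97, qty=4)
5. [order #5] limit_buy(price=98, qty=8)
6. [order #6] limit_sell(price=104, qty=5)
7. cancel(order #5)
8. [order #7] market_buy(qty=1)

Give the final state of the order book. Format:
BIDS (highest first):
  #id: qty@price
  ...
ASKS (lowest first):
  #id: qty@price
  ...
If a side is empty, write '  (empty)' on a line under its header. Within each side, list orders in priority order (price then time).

After op 1 [order #1] limit_sell(price=101, qty=2): fills=none; bids=[-] asks=[#1:2@101]
After op 2 [order #2] limit_sell(price=99, qty=3): fills=none; bids=[-] asks=[#2:3@99 #1:2@101]
After op 3 [order #3] limit_sell(price=96, qty=10): fills=none; bids=[-] asks=[#3:10@96 #2:3@99 #1:2@101]
After op 4 [order #4] limit_buy(price=97, qty=4): fills=#4x#3:4@96; bids=[-] asks=[#3:6@96 #2:3@99 #1:2@101]
After op 5 [order #5] limit_buy(price=98, qty=8): fills=#5x#3:6@96; bids=[#5:2@98] asks=[#2:3@99 #1:2@101]
After op 6 [order #6] limit_sell(price=104, qty=5): fills=none; bids=[#5:2@98] asks=[#2:3@99 #1:2@101 #6:5@104]
After op 7 cancel(order #5): fills=none; bids=[-] asks=[#2:3@99 #1:2@101 #6:5@104]
After op 8 [order #7] market_buy(qty=1): fills=#7x#2:1@99; bids=[-] asks=[#2:2@99 #1:2@101 #6:5@104]

Answer: BIDS (highest first):
  (empty)
ASKS (lowest first):
  #2: 2@99
  #1: 2@101
  #6: 5@104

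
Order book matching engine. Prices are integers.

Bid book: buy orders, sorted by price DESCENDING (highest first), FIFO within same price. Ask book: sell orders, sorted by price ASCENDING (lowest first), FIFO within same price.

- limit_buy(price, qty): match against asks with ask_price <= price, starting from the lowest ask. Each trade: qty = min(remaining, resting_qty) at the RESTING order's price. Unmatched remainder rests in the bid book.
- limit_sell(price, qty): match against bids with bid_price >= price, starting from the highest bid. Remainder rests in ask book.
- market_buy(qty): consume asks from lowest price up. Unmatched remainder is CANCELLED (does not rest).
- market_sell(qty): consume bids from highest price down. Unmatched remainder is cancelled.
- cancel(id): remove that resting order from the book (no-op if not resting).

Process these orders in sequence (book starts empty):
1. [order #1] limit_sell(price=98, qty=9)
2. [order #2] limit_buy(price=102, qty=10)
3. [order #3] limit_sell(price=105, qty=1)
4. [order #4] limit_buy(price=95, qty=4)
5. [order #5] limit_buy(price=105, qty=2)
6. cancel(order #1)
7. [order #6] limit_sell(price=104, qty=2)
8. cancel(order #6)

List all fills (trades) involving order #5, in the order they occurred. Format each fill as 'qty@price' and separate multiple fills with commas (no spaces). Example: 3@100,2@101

After op 1 [order #1] limit_sell(price=98, qty=9): fills=none; bids=[-] asks=[#1:9@98]
After op 2 [order #2] limit_buy(price=102, qty=10): fills=#2x#1:9@98; bids=[#2:1@102] asks=[-]
After op 3 [order #3] limit_sell(price=105, qty=1): fills=none; bids=[#2:1@102] asks=[#3:1@105]
After op 4 [order #4] limit_buy(price=95, qty=4): fills=none; bids=[#2:1@102 #4:4@95] asks=[#3:1@105]
After op 5 [order #5] limit_buy(price=105, qty=2): fills=#5x#3:1@105; bids=[#5:1@105 #2:1@102 #4:4@95] asks=[-]
After op 6 cancel(order #1): fills=none; bids=[#5:1@105 #2:1@102 #4:4@95] asks=[-]
After op 7 [order #6] limit_sell(price=104, qty=2): fills=#5x#6:1@105; bids=[#2:1@102 #4:4@95] asks=[#6:1@104]
After op 8 cancel(order #6): fills=none; bids=[#2:1@102 #4:4@95] asks=[-]

Answer: 1@105,1@105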